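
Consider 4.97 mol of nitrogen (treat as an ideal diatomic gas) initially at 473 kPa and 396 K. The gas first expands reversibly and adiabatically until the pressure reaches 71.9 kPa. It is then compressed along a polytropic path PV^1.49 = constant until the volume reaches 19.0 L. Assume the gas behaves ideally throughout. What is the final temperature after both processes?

600 K

V₁ = nRT₁/P₁ = 4.97×8.314×396/473 = 34.6 L.
Step 1 — Adiabatic: T₂/T₁ = (P₂/P₁)^((γ−1)/γ) ⇒ T₂ = 396×(0.152)^0.286 = 231 K; V₂ = 133 L.
ΔU = nCvΔT = 4.97×20.8×(231−396) = -17000 J.
Q = 0 for an adiabatic process, so W = −ΔU = 17000 J.
State after step 1: P = 71.9 kPa, V = 133 L, T = 231 K.
Step 2 — Polytropic n=1.49: T₂ = T₁(V₁/V₂)^(n−1) = 231×(6.99)^0.49 = 600 K; P₂ = P₁(V₁/V₂)^n = 1300 kPa.
W = (P₁V₁−P₂V₂)/(n−1) = (71.9×133−1300×19.0)/0.49 = -31100 J.
ΔU = nCvΔT = 4.97×20.8×(600−231) = 38100 J.
Q = ΔU + W = 6990 J.
Net over both steps: W = -14000 J, Q = 6990 J, ΔU = 21000 J.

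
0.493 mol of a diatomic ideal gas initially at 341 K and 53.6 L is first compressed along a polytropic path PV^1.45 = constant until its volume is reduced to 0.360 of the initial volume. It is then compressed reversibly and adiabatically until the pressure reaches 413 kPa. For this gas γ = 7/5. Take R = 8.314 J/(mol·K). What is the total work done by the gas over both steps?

P₁ = nRT₁/V₁ = 0.493×8.314×341/53.6 = 26.1 kPa.
Step 1 — Polytropic n=1.45: T₂ = T₁(V₁/V₂)^(n−1) = 341×(2.78)^0.45 = 540 K; P₂ = P₁(V₁/V₂)^n = 115 kPa.
W = (P₁V₁−P₂V₂)/(n−1) = (26.1×53.6−115×19.3)/0.45 = -1810 J.
ΔU = nCvΔT = 0.493×20.8×(540−341) = 2040 J.
Q = ΔU + W = 227 J.
State after step 1: P = 115 kPa, V = 19.3 L, T = 540 K.
Step 2 — Adiabatic: T₂/T₁ = (P₂/P₁)^((γ−1)/γ) ⇒ T₂ = 540×(3.60)^0.286 = 779 K; V₂ = 7.73 L.
ΔU = nCvΔT = 0.493×20.8×(779−540) = 2450 J.
Q = 0 for an adiabatic process, so W = −ΔU = -2450 J.
Net over both steps: W = -4260 J, Q = 227 J, ΔU = 4490 J.

-4260 J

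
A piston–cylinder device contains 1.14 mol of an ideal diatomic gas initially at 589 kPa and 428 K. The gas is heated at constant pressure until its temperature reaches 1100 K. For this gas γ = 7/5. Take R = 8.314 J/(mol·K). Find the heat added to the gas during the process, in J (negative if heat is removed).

22300 J

V₁ = nRT₁/P₁ = 1.14×8.314×428/589 = 6.89 L.
Isobaric: P stays 589 kPa; V/T = const ⇒ T₂ = 1100 K, V₂ = 17.7 L.
W = PΔV = 589×(17.7−6.89) kPa·L = 6370 J.
ΔU = nCvΔT = 1.14×20.8×(1100−428) = 15900 J.
Q = ΔU + W = nCpΔT = 22300 J.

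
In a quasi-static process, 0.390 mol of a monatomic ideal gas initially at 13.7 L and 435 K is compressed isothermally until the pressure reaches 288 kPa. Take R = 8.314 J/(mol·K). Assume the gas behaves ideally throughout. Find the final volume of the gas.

P₁ = nRT₁/V₁ = 0.390×8.314×435/13.7 = 103 kPa.
Isothermal: T stays 435 K; PV = const ⇒ V₂ = 4.90 L, P₂ = 288 kPa.

4.90 L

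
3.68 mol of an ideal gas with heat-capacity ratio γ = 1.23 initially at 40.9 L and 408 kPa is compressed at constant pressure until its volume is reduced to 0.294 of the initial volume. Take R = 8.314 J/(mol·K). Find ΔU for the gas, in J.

-51200 J

T₁ = P₁V₁/(nR) = 408×40.9/(3.68×8.314) = 545 K.
Isobaric: P stays 408 kPa; V/T = const ⇒ T₂ = 160 K, V₂ = 12.0 L.
For an ideal gas ΔU = nCvΔT with Cv = R/(γ−1) = 36.1 J/(mol·K).
ΔU = 3.68×36.1×(160−545) = -51200 J.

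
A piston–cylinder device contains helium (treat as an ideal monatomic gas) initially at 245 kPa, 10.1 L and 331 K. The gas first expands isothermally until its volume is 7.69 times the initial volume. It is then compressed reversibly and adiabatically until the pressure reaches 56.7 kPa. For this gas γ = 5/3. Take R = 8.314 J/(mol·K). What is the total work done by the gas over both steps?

n = P₁V₁/(RT₁) = 245×10.1/(8.314×331) = 0.899 mol.
Step 1 — Isothermal: T stays 331 K; PV = const ⇒ V₂ = 77.7 L, P₂ = 31.9 kPa.
ΔU = 0 (ideal gas, T constant).
W = nRT ln(V₂/V₁) = 0.899×8.314×331×ln(7.69) = 5050 J.
Q = ΔU + W = 5050 J.
State after step 1: P = 31.9 kPa, V = 77.7 L, T = 331 K.
Step 2 — Adiabatic: T₂/T₁ = (P₂/P₁)^((γ−1)/γ) ⇒ T₂ = 331×(1.78)^0.400 = 417 K; V₂ = 55.0 L.
ΔU = nCvΔT = 0.899×12.5×(417−331) = 963 J.
Q = 0 for an adiabatic process, so W = −ΔU = -963 J.
Net over both steps: W = 4090 J, Q = 5050 J, ΔU = 963 J.

4090 J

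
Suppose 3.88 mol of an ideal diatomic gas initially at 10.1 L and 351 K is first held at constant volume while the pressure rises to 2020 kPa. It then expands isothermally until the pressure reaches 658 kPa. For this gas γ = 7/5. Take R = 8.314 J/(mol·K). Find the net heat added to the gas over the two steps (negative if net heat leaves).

45600 J

P₁ = nRT₁/V₁ = 3.88×8.314×351/10.1 = 1120 kPa.
Step 1 — Isochoric: V stays 10.1 L; P/T = const ⇒ T₂ = 632 K, P₂ = 2020 kPa.
W = 0 (no volume change).
ΔU = nCvΔT = 3.88×20.8×(632−351) = 22700 J.
Q = ΔU = 22700 J.
State after step 1: P = 2020 kPa, V = 10.1 L, T = 632 K.
Step 2 — Isothermal: T stays 632 K; PV = const ⇒ V₂ = 31.0 L, P₂ = 658 kPa.
ΔU = 0 (ideal gas, T constant).
W = nRT ln(V₂/V₁) = 3.88×8.314×632×ln(3.07) = 22900 J.
Q = ΔU + W = 22900 J.
Net over both steps: W = 22900 J, Q = 45600 J, ΔU = 22700 J.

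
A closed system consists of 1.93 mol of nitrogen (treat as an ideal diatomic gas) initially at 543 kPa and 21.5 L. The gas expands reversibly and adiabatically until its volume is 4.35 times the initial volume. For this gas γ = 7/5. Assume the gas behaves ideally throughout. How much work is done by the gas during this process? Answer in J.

13000 J

T₁ = P₁V₁/(nR) = 543×21.5/(1.93×8.314) = 728 K.
Adiabatic: TV^(γ−1) = const ⇒ T₂ = 728×(0.230)^0.400 = 404 K; PV^γ = const ⇒ P₂ = 69.3 kPa.
ΔU = nCvΔT = 1.93×20.8×(404−728) = -13000 J.
Q = 0 for an adiabatic process, so W = −ΔU = 13000 J.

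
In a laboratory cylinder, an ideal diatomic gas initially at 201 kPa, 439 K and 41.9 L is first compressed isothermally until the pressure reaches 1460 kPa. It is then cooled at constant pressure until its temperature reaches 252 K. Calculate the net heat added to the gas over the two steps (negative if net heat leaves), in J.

-29300 J

n = P₁V₁/(RT₁) = 201×41.9/(8.314×439) = 2.31 mol.
Step 1 — Isothermal: T stays 439 K; PV = const ⇒ V₂ = 5.77 L, P₂ = 1460 kPa.
ΔU = 0 (ideal gas, T constant).
W = nRT ln(V₂/V₁) = 2.31×8.314×439×ln(0.138) = -16700 J.
Q = ΔU + W = -16700 J.
State after step 1: P = 1460 kPa, V = 5.77 L, T = 439 K.
Step 2 — Isobaric: P stays 1460 kPa; V/T = const ⇒ T₂ = 252 K, V₂ = 3.31 L.
W = PΔV = 1460×(3.31−5.77) kPa·L = -3590 J.
ΔU = nCvΔT = 2.31×20.8×(252−439) = -8970 J.
Q = ΔU + W = nCpΔT = -12600 J.
Net over both steps: W = -20300 J, Q = -29300 J, ΔU = -8970 J.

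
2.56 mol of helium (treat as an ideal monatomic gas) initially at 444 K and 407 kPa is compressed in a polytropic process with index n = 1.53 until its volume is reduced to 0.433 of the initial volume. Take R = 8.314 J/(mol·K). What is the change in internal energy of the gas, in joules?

V₁ = nRT₁/P₁ = 2.56×8.314×444/407 = 23.2 L.
Polytropic n=1.53: T₂ = T₁(V₁/V₂)^(n−1) = 444×(2.31)^0.53 = 692 K; P₂ = P₁(V₁/V₂)^n = 1460 kPa.
For an ideal gas ΔU = nCvΔT with Cv = (3/2)R = 12.5 J/(mol·K).
ΔU = 2.56×12.5×(692−444) = 7910 J.

7910 J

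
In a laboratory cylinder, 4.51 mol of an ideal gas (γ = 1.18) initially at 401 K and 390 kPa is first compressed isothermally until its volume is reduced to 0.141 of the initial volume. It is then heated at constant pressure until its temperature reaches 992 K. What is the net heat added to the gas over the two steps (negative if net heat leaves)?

116000 J

V₁ = nRT₁/P₁ = 4.51×8.314×401/390 = 38.6 L.
Step 1 — Isothermal: T stays 401 K; PV = const ⇒ V₂ = 5.44 L, P₂ = 2770 kPa.
ΔU = 0 (ideal gas, T constant).
W = nRT ln(V₂/V₁) = 4.51×8.314×401×ln(0.141) = -29500 J.
Q = ΔU + W = -29500 J.
State after step 1: P = 2770 kPa, V = 5.44 L, T = 401 K.
Step 2 — Isobaric: P stays 2770 kPa; V/T = const ⇒ T₂ = 992 K, V₂ = 13.4 L.
W = PΔV = 2770×(13.4−5.44) kPa·L = 22200 J.
ΔU = nCvΔT = 4.51×46.2×(992−401) = 123000 J.
Q = ΔU + W = nCpΔT = 145000 J.
Net over both steps: W = -7300 J, Q = 116000 J, ΔU = 123000 J.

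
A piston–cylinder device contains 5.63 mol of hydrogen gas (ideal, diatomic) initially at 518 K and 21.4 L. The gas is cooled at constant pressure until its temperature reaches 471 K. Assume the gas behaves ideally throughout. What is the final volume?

19.5 L

P₁ = nRT₁/V₁ = 5.63×8.314×518/21.4 = 1130 kPa.
Isobaric: P stays 1130 kPa; V/T = const ⇒ T₂ = 471 K, V₂ = 19.5 L.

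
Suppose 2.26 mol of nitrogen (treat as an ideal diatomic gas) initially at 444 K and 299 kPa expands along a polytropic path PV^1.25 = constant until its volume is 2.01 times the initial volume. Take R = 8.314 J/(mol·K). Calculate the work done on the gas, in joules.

V₁ = nRT₁/P₁ = 2.26×8.314×444/299 = 27.9 L.
Polytropic n=1.25: T₂ = T₁(V₁/V₂)^(n−1) = 444×(0.498)^0.25 = 373 K; P₂ = P₁(V₁/V₂)^n = 125 kPa.
W = (P₁V₁−P₂V₂)/(n−1) = (299×27.9−125×56.1)/0.25 = 5340 J.
Work done on the gas = −W_by = -5340 J.

-5340 J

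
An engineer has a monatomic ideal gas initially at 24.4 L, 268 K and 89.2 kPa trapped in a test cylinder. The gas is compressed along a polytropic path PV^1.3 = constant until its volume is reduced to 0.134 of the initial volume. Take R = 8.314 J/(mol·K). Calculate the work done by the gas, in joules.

-6000 J

n = P₁V₁/(RT₁) = 89.2×24.4/(8.314×268) = 0.977 mol.
Polytropic n=1.3: T₂ = T₁(V₁/V₂)^(n−1) = 268×(7.46)^0.30 = 490 K; P₂ = P₁(V₁/V₂)^n = 1220 kPa.
W = (P₁V₁−P₂V₂)/(n−1) = (89.2×24.4−1220×3.27)/0.30 = -6000 J.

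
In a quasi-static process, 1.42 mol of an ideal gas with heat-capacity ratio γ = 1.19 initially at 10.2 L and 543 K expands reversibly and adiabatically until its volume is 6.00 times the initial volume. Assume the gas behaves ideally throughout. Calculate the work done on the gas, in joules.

-9740 J

P₁ = nRT₁/V₁ = 1.42×8.314×543/10.2 = 628 kPa.
Adiabatic: TV^(γ−1) = const ⇒ T₂ = 543×(0.167)^0.190 = 386 K; PV^γ = const ⇒ P₂ = 74.5 kPa.
ΔU = nCvΔT = 1.42×43.8×(386−543) = -9740 J.
Q = 0 for an adiabatic process, so W = −ΔU = 9740 J.
Work done on the gas = −W_by = -9740 J.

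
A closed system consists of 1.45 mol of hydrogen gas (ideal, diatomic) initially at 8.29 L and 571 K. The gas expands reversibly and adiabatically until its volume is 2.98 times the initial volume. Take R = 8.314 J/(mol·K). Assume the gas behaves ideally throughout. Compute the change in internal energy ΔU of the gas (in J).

-6090 J

P₁ = nRT₁/V₁ = 1.45×8.314×571/8.29 = 830 kPa.
Adiabatic: TV^(γ−1) = const ⇒ T₂ = 571×(0.336)^0.400 = 369 K; PV^γ = const ⇒ P₂ = 180 kPa.
For an ideal gas ΔU = nCvΔT with Cv = (5/2)R = 20.8 J/(mol·K).
ΔU = 1.45×20.8×(369−571) = -6090 J.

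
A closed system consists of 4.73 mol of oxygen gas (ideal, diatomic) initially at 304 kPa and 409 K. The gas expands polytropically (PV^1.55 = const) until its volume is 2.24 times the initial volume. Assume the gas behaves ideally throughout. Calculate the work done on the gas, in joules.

V₁ = nRT₁/P₁ = 4.73×8.314×409/304 = 52.9 L.
Polytropic n=1.55: T₂ = T₁(V₁/V₂)^(n−1) = 409×(0.446)^0.55 = 262 K; P₂ = P₁(V₁/V₂)^n = 87.1 kPa.
W = (P₁V₁−P₂V₂)/(n−1) = (304×52.9−87.1×119)/0.55 = 10500 J.
Work done on the gas = −W_by = -10500 J.

-10500 J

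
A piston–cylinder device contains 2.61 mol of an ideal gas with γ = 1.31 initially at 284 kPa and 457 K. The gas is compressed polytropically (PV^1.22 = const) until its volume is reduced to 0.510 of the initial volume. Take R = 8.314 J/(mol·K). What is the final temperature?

530 K

V₁ = nRT₁/P₁ = 2.61×8.314×457/284 = 34.9 L.
Polytropic n=1.22: T₂ = T₁(V₁/V₂)^(n−1) = 457×(1.96)^0.22 = 530 K; P₂ = P₁(V₁/V₂)^n = 646 kPa.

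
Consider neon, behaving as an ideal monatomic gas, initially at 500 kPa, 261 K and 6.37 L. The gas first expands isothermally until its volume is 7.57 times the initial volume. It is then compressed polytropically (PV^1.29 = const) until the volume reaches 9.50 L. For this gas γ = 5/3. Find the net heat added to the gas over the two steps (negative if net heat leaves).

2710 J

n = P₁V₁/(RT₁) = 500×6.37/(8.314×261) = 1.47 mol.
Step 1 — Isothermal: T stays 261 K; PV = const ⇒ V₂ = 48.2 L, P₂ = 66.1 kPa.
ΔU = 0 (ideal gas, T constant).
W = nRT ln(V₂/V₁) = 1.47×8.314×261×ln(7.57) = 6450 J.
Q = ΔU + W = 6450 J.
State after step 1: P = 66.1 kPa, V = 48.2 L, T = 261 K.
Step 2 — Polytropic n=1.29: T₂ = T₁(V₁/V₂)^(n−1) = 261×(5.08)^0.29 = 418 K; P₂ = P₁(V₁/V₂)^n = 537 kPa.
W = (P₁V₁−P₂V₂)/(n−1) = (66.1×48.2−537×9.50)/0.29 = -6610 J.
ΔU = nCvΔT = 1.47×12.5×(418−261) = 2870 J.
Q = ΔU + W = -3730 J.
Net over both steps: W = -162 J, Q = 2710 J, ΔU = 2870 J.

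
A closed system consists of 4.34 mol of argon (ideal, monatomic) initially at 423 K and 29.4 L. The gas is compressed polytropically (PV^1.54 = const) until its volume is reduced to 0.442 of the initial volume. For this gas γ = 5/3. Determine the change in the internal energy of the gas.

12700 J

P₁ = nRT₁/V₁ = 4.34×8.314×423/29.4 = 519 kPa.
Polytropic n=1.54: T₂ = T₁(V₁/V₂)^(n−1) = 423×(2.26)^0.54 = 657 K; P₂ = P₁(V₁/V₂)^n = 1830 kPa.
For an ideal gas ΔU = nCvΔT with Cv = (3/2)R = 12.5 J/(mol·K).
ΔU = 4.34×12.5×(657−423) = 12700 J.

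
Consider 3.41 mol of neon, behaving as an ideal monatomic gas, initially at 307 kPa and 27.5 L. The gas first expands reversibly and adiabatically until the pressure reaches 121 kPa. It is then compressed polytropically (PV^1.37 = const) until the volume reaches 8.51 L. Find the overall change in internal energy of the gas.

3900 J

T₁ = P₁V₁/(nR) = 307×27.5/(3.41×8.314) = 298 K.
Step 1 — Adiabatic: T₂/T₁ = (P₂/P₁)^((γ−1)/γ) ⇒ T₂ = 298×(0.394)^0.400 = 205 K; V₂ = 48.1 L.
ΔU = nCvΔT = 3.41×12.5×(205−298) = -3940 J.
Q = 0 for an adiabatic process, so W = −ΔU = 3940 J.
State after step 1: P = 121 kPa, V = 48.1 L, T = 205 K.
Step 2 — Polytropic n=1.37: T₂ = T₁(V₁/V₂)^(n−1) = 205×(5.65)^0.37 = 389 K; P₂ = P₁(V₁/V₂)^n = 1300 kPa.
W = (P₁V₁−P₂V₂)/(n−1) = (121×48.1−1300×8.51)/0.37 = -14100 J.
ΔU = nCvΔT = 3.41×12.5×(389−205) = 7830 J.
Q = ΔU + W = -6280 J.
Net over both steps: W = -10200 J, Q = -6280 J, ΔU = 3900 J.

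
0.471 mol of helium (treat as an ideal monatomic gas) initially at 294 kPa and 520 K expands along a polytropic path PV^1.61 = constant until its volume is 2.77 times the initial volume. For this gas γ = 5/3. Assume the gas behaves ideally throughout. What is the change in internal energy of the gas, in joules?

-1410 J

V₁ = nRT₁/P₁ = 0.471×8.314×520/294 = 6.93 L.
Polytropic n=1.61: T₂ = T₁(V₁/V₂)^(n−1) = 520×(0.361)^0.61 = 279 K; P₂ = P₁(V₁/V₂)^n = 57.0 kPa.
For an ideal gas ΔU = nCvΔT with Cv = (3/2)R = 12.5 J/(mol·K).
ΔU = 0.471×12.5×(279−520) = -1410 J.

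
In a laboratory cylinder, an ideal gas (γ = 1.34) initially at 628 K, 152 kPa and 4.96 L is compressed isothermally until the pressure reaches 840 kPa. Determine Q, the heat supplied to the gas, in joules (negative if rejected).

n = P₁V₁/(RT₁) = 152×4.96/(8.314×628) = 0.144 mol.
Isothermal: T stays 628 K; PV = const ⇒ V₂ = 0.898 L, P₂ = 840 kPa.
ΔU = 0 (ideal gas, T constant).
W = nRT ln(V₂/V₁) = 0.144×8.314×628×ln(0.181) = -1290 J.
Q = ΔU + W = -1290 J.

-1290 J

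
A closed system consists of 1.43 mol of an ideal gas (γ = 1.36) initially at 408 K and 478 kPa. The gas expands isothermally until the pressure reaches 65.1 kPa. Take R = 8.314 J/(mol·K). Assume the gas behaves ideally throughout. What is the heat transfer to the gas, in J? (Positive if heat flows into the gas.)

9670 J

V₁ = nRT₁/P₁ = 1.43×8.314×408/478 = 10.1 L.
Isothermal: T stays 408 K; PV = const ⇒ V₂ = 74.5 L, P₂ = 65.1 kPa.
ΔU = 0 (ideal gas, T constant).
W = nRT ln(V₂/V₁) = 1.43×8.314×408×ln(7.34) = 9670 J.
Q = ΔU + W = 9670 J.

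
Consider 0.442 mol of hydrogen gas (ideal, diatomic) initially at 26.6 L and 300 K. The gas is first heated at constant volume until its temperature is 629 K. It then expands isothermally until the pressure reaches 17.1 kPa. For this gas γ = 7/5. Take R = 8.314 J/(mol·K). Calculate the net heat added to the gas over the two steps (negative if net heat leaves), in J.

P₁ = nRT₁/V₁ = 0.442×8.314×300/26.6 = 41.4 kPa.
Step 1 — Isochoric: V stays 26.6 L; P/T = const ⇒ T₂ = 629 K, P₂ = 86.9 kPa.
W = 0 (no volume change).
ΔU = nCvΔT = 0.442×20.8×(629−300) = 3020 J.
Q = ΔU = 3020 J.
State after step 1: P = 86.9 kPa, V = 26.6 L, T = 629 K.
Step 2 — Isothermal: T stays 629 K; PV = const ⇒ V₂ = 135 L, P₂ = 17.1 kPa.
ΔU = 0 (ideal gas, T constant).
W = nRT ln(V₂/V₁) = 0.442×8.314×629×ln(5.08) = 3760 J.
Q = ΔU + W = 3760 J.
Net over both steps: W = 3760 J, Q = 6780 J, ΔU = 3020 J.

6780 J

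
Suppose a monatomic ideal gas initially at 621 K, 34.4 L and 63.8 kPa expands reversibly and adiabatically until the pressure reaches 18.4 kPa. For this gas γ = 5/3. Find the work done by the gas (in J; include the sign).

n = P₁V₁/(RT₁) = 63.8×34.4/(8.314×621) = 0.425 mol.
Adiabatic: T₂/T₁ = (P₂/P₁)^((γ−1)/γ) ⇒ T₂ = 621×(0.288)^0.400 = 378 K; V₂ = 72.5 L.
ΔU = nCvΔT = 0.425×12.5×(378−621) = -1290 J.
Q = 0 for an adiabatic process, so W = −ΔU = 1290 J.

1290 J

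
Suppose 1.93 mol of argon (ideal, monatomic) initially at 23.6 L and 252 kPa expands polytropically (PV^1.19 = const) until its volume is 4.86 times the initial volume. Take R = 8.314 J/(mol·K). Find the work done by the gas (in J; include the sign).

8120 J

T₁ = P₁V₁/(nR) = 252×23.6/(1.93×8.314) = 371 K.
Polytropic n=1.19: T₂ = T₁(V₁/V₂)^(n−1) = 371×(0.206)^0.19 = 274 K; P₂ = P₁(V₁/V₂)^n = 38.4 kPa.
W = (P₁V₁−P₂V₂)/(n−1) = (252×23.6−38.4×115)/0.19 = 8120 J.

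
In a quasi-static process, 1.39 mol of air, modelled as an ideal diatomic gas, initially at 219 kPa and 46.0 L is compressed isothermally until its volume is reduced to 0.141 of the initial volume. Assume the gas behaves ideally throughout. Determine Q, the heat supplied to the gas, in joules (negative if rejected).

T₁ = P₁V₁/(nR) = 219×46.0/(1.39×8.314) = 872 K.
Isothermal: T stays 872 K; PV = const ⇒ V₂ = 6.49 L, P₂ = 1550 kPa.
ΔU = 0 (ideal gas, T constant).
W = nRT ln(V₂/V₁) = 1.39×8.314×872×ln(0.141) = -19700 J.
Q = ΔU + W = -19700 J.

-19700 J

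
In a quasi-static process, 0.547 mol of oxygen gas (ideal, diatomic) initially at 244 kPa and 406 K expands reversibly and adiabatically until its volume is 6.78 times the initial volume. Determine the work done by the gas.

V₁ = nRT₁/P₁ = 0.547×8.314×406/244 = 7.57 L.
Adiabatic: TV^(γ−1) = const ⇒ T₂ = 406×(0.147)^0.400 = 189 K; PV^γ = const ⇒ P₂ = 16.7 kPa.
ΔU = nCvΔT = 0.547×20.8×(189−406) = -2470 J.
Q = 0 for an adiabatic process, so W = −ΔU = 2470 J.

2470 J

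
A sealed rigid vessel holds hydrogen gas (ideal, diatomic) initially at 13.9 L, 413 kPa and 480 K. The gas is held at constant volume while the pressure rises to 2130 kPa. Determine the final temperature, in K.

2480 K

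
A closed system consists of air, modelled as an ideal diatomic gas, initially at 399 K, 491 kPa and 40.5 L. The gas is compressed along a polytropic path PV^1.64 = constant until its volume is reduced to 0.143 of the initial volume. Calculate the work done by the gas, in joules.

-76800 J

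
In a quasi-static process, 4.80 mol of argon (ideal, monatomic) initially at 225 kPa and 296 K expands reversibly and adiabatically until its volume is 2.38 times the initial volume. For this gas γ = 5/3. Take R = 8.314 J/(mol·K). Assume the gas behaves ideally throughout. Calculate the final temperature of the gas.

V₁ = nRT₁/P₁ = 4.80×8.314×296/225 = 52.5 L.
Adiabatic: TV^(γ−1) = const ⇒ T₂ = 296×(0.420)^0.667 = 166 K; PV^γ = const ⇒ P₂ = 53.0 kPa.

166 K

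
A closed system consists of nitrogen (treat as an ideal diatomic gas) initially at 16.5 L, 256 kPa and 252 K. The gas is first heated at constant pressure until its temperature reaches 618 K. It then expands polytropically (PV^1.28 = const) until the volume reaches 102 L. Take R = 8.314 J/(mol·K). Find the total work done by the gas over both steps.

n = P₁V₁/(RT₁) = 256×16.5/(8.314×252) = 2.02 mol.
Step 1 — Isobaric: P stays 256 kPa; V/T = const ⇒ T₂ = 618 K, V₂ = 40.5 L.
W = PΔV = 256×(40.5−16.5) kPa·L = 6130 J.
ΔU = nCvΔT = 2.02×20.8×(618−252) = 15300 J.
Q = ΔU + W = nCpΔT = 21500 J.
State after step 1: P = 256 kPa, V = 40.5 L, T = 618 K.
Step 2 — Polytropic n=1.28: T₂ = T₁(V₁/V₂)^(n−1) = 618×(0.397)^0.28 = 477 K; P₂ = P₁(V₁/V₂)^n = 78.4 kPa.
W = (P₁V₁−P₂V₂)/(n−1) = (256×40.5−78.4×102)/0.28 = 8440 J.
ΔU = nCvΔT = 2.02×20.8×(477−618) = -5910 J.
Q = ΔU + W = 2530 J.
Net over both steps: W = 14600 J, Q = 24000 J, ΔU = 9430 J.

14600 J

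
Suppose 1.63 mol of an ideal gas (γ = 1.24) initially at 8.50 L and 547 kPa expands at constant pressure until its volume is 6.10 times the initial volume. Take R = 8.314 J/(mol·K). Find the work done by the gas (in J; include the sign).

T₁ = P₁V₁/(nR) = 547×8.50/(1.63×8.314) = 343 K.
Isobaric: P stays 547 kPa; V/T = const ⇒ T₂ = 2090 K, V₂ = 51.8 L.
W = PΔV = 547×(51.8−8.50) kPa·L = 23700 J.

23700 J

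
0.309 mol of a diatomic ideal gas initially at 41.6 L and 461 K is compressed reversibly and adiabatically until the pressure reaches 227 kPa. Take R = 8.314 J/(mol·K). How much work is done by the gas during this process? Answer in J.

-2400 J

P₁ = nRT₁/V₁ = 0.309×8.314×461/41.6 = 28.5 kPa.
Adiabatic: T₂/T₁ = (P₂/P₁)^((γ−1)/γ) ⇒ T₂ = 461×(7.97)^0.286 = 834 K; V₂ = 9.44 L.
ΔU = nCvΔT = 0.309×20.8×(834−461) = 2400 J.
Q = 0 for an adiabatic process, so W = −ΔU = -2400 J.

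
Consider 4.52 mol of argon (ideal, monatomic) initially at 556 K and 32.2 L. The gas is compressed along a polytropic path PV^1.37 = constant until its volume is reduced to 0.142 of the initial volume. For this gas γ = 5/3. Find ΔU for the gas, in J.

33200 J

P₁ = nRT₁/V₁ = 4.52×8.314×556/32.2 = 649 kPa.
Polytropic n=1.37: T₂ = T₁(V₁/V₂)^(n−1) = 556×(7.04)^0.37 = 1140 K; P₂ = P₁(V₁/V₂)^n = 9410 kPa.
For an ideal gas ΔU = nCvΔT with Cv = (3/2)R = 12.5 J/(mol·K).
ΔU = 4.52×12.5×(1140−556) = 33200 J.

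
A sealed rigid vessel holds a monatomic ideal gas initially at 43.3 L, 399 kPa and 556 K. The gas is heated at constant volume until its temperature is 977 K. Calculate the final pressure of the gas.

Isochoric: V stays 43.3 L; P/T = const ⇒ T₂ = 977 K, P₂ = 701 kPa.

701 kPa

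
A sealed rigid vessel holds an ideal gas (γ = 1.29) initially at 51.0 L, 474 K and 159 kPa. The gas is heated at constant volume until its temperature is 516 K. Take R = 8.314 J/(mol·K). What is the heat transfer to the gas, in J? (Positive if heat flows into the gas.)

n = P₁V₁/(RT₁) = 159×51.0/(8.314×474) = 2.06 mol.
Isochoric: V stays 51.0 L; P/T = const ⇒ T₂ = 516 K, P₂ = 173 kPa.
W = 0 (no volume change).
ΔU = nCvΔT = 2.06×28.7×(516−474) = 2480 J.
Q = ΔU = 2480 J.

2480 J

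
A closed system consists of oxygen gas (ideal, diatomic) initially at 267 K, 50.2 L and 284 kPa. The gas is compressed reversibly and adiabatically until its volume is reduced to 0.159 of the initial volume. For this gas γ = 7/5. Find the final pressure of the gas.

3730 kPa

Adiabatic: TV^(γ−1) = const ⇒ T₂ = 267×(6.29)^0.400 = 557 K; PV^γ = const ⇒ P₂ = 3730 kPa.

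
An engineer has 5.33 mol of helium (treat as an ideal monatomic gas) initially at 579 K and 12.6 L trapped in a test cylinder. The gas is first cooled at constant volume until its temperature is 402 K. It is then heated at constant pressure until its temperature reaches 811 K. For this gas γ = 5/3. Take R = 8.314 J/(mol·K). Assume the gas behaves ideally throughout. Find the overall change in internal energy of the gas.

P₁ = nRT₁/V₁ = 5.33×8.314×579/12.6 = 2040 kPa.
Step 1 — Isochoric: V stays 12.6 L; P/T = const ⇒ T₂ = 402 K, P₂ = 1410 kPa.
W = 0 (no volume change).
ΔU = nCvΔT = 5.33×12.5×(402−579) = -11800 J.
Q = ΔU = -11800 J.
State after step 1: P = 1410 kPa, V = 12.6 L, T = 402 K.
Step 2 — Isobaric: P stays 1410 kPa; V/T = const ⇒ T₂ = 811 K, V₂ = 25.4 L.
W = PΔV = 1410×(25.4−12.6) kPa·L = 18100 J.
ΔU = nCvΔT = 5.33×12.5×(811−402) = 27200 J.
Q = ΔU + W = nCpΔT = 45300 J.
Net over both steps: W = 18100 J, Q = 33500 J, ΔU = 15400 J.

15400 J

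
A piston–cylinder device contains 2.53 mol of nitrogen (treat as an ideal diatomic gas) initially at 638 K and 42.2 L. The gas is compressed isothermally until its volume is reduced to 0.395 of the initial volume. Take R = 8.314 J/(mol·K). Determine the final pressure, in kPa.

805 kPa

P₁ = nRT₁/V₁ = 2.53×8.314×638/42.2 = 318 kPa.
Isothermal: T stays 638 K; PV = const ⇒ V₂ = 16.7 L, P₂ = 805 kPa.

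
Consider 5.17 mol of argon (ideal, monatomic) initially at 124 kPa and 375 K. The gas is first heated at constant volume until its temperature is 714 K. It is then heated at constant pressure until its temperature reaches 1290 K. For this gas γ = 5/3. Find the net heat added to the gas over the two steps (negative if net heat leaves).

83800 J

V₁ = nRT₁/P₁ = 5.17×8.314×375/124 = 130 L.
Step 1 — Isochoric: V stays 130 L; P/T = const ⇒ T₂ = 714 K, P₂ = 236 kPa.
W = 0 (no volume change).
ΔU = nCvΔT = 5.17×12.5×(714−375) = 21900 J.
Q = ΔU = 21900 J.
State after step 1: P = 236 kPa, V = 130 L, T = 714 K.
Step 2 — Isobaric: P stays 236 kPa; V/T = const ⇒ T₂ = 1290 K, V₂ = 235 L.
W = PΔV = 236×(235−130) kPa·L = 24800 J.
ΔU = nCvΔT = 5.17×12.5×(1290−714) = 37100 J.
Q = ΔU + W = nCpΔT = 61900 J.
Net over both steps: W = 24800 J, Q = 83800 J, ΔU = 59000 J.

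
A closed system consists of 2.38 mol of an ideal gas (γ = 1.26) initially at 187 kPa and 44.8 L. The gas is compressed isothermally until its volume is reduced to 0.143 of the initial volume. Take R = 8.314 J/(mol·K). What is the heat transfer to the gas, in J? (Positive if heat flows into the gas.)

T₁ = P₁V₁/(nR) = 187×44.8/(2.38×8.314) = 423 K.
Isothermal: T stays 423 K; PV = const ⇒ V₂ = 6.41 L, P₂ = 1310 kPa.
ΔU = 0 (ideal gas, T constant).
W = nRT ln(V₂/V₁) = 2.38×8.314×423×ln(0.143) = -16300 J.
Q = ΔU + W = -16300 J.

-16300 J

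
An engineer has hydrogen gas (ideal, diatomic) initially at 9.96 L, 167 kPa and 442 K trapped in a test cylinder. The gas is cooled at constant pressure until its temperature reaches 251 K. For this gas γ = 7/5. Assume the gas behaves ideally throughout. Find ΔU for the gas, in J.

n = P₁V₁/(RT₁) = 167×9.96/(8.314×442) = 0.453 mol.
Isobaric: P stays 167 kPa; V/T = const ⇒ T₂ = 251 K, V₂ = 5.66 L.
For an ideal gas ΔU = nCvΔT with Cv = (5/2)R = 20.8 J/(mol·K).
ΔU = 0.453×20.8×(251−442) = -1800 J.

-1800 J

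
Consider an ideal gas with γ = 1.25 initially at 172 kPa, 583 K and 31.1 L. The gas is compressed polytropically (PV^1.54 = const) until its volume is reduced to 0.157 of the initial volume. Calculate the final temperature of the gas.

1580 K

Polytropic n=1.54: T₂ = T₁(V₁/V₂)^(n−1) = 583×(6.37)^0.54 = 1580 K; P₂ = P₁(V₁/V₂)^n = 2980 kPa.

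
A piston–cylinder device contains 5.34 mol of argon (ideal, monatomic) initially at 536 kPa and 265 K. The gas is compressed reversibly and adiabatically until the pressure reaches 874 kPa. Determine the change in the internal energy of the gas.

3810 J

V₁ = nRT₁/P₁ = 5.34×8.314×265/536 = 21.9 L.
Adiabatic: T₂/T₁ = (P₂/P₁)^((γ−1)/γ) ⇒ T₂ = 265×(1.63)^0.400 = 322 K; V₂ = 16.4 L.
For an ideal gas ΔU = nCvΔT with Cv = (3/2)R = 12.5 J/(mol·K).
ΔU = 5.34×12.5×(322−265) = 3810 J.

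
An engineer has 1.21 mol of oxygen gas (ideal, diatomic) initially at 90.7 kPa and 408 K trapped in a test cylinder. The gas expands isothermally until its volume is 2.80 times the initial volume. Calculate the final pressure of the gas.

V₁ = nRT₁/P₁ = 1.21×8.314×408/90.7 = 45.3 L.
Isothermal: T stays 408 K; PV = const ⇒ V₂ = 127 L, P₂ = 32.4 kPa.

32.4 kPa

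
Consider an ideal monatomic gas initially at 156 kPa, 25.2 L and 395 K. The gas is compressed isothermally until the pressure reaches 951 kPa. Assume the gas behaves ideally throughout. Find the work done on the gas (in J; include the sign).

n = P₁V₁/(RT₁) = 156×25.2/(8.314×395) = 1.20 mol.
Isothermal: T stays 395 K; PV = const ⇒ V₂ = 4.13 L, P₂ = 951 kPa.
W = nRT ln(V₂/V₁) = 1.20×8.314×395×ln(0.164) = -7110 J.
Work done on the gas = −W_by = 7110 J.

7110 J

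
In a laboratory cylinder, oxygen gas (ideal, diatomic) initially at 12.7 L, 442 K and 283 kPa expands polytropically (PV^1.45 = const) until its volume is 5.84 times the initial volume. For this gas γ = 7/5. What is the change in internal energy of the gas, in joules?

n = P₁V₁/(RT₁) = 283×12.7/(8.314×442) = 0.978 mol.
Polytropic n=1.45: T₂ = T₁(V₁/V₂)^(n−1) = 442×(0.171)^0.45 = 200 K; P₂ = P₁(V₁/V₂)^n = 21.9 kPa.
For an ideal gas ΔU = nCvΔT with Cv = (5/2)R = 20.8 J/(mol·K).
ΔU = 0.978×20.8×(200−442) = -4920 J.

-4920 J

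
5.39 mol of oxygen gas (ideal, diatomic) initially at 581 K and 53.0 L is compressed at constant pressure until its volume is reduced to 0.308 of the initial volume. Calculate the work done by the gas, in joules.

-18000 J

P₁ = nRT₁/V₁ = 5.39×8.314×581/53.0 = 491 kPa.
Isobaric: P stays 491 kPa; V/T = const ⇒ T₂ = 179 K, V₂ = 16.3 L.
W = PΔV = 491×(16.3−53.0) kPa·L = -18000 J.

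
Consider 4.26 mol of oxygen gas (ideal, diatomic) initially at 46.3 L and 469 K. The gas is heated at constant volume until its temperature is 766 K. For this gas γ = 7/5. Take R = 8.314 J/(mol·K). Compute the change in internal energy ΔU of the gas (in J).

P₁ = nRT₁/V₁ = 4.26×8.314×469/46.3 = 359 kPa.
Isochoric: V stays 46.3 L; P/T = const ⇒ T₂ = 766 K, P₂ = 586 kPa.
For an ideal gas ΔU = nCvΔT with Cv = (5/2)R = 20.8 J/(mol·K).
ΔU = 4.26×20.8×(766−469) = 26300 J.

26300 J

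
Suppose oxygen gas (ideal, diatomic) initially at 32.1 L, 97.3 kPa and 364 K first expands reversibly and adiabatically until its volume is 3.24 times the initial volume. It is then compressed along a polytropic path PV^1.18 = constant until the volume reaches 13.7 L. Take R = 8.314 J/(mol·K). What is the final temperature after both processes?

328 K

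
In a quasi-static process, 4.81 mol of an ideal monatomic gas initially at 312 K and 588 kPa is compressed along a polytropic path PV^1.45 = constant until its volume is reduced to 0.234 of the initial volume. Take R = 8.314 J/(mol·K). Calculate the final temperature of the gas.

600 K

V₁ = nRT₁/P₁ = 4.81×8.314×312/588 = 21.2 L.
Polytropic n=1.45: T₂ = T₁(V₁/V₂)^(n−1) = 312×(4.27)^0.45 = 600 K; P₂ = P₁(V₁/V₂)^n = 4830 kPa.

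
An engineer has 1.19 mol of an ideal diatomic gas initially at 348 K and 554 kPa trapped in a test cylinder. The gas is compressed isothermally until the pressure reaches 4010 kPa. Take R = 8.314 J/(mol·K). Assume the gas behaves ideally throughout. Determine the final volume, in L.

0.859 L

V₁ = nRT₁/P₁ = 1.19×8.314×348/554 = 6.21 L.
Isothermal: T stays 348 K; PV = const ⇒ V₂ = 0.859 L, P₂ = 4010 kPa.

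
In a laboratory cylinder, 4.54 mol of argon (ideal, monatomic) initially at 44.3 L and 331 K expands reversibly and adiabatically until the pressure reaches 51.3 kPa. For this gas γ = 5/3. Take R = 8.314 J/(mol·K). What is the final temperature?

167 K

P₁ = nRT₁/V₁ = 4.54×8.314×331/44.3 = 282 kPa.
Adiabatic: T₂/T₁ = (P₂/P₁)^((γ−1)/γ) ⇒ T₂ = 331×(0.182)^0.400 = 167 K; V₂ = 123 L.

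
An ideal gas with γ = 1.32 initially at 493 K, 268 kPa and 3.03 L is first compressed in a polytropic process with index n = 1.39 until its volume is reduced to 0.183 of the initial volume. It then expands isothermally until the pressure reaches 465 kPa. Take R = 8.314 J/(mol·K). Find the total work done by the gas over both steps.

894 J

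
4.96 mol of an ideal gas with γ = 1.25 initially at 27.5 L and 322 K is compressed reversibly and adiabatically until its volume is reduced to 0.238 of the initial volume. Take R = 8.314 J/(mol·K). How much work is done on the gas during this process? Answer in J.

P₁ = nRT₁/V₁ = 4.96×8.314×322/27.5 = 483 kPa.
Adiabatic: TV^(γ−1) = const ⇒ T₂ = 322×(4.20)^0.250 = 461 K; PV^γ = const ⇒ P₂ = 2900 kPa.
ΔU = nCvΔT = 4.96×33.3×(461−322) = 22900 J.
Q = 0 for an adiabatic process, so W = −ΔU = -22900 J.
Work done on the gas = −W_by = 22900 J.

22900 J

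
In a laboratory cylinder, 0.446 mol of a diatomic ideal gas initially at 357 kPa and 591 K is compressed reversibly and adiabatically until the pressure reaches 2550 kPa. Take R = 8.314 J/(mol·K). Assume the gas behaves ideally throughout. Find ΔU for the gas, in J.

4130 J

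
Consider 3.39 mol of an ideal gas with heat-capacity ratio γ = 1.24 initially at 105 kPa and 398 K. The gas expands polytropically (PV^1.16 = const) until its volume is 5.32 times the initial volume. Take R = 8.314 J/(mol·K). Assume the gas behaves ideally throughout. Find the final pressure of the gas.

15.1 kPa

V₁ = nRT₁/P₁ = 3.39×8.314×398/105 = 107 L.
Polytropic n=1.16: T₂ = T₁(V₁/V₂)^(n−1) = 398×(0.188)^0.16 = 305 K; P₂ = P₁(V₁/V₂)^n = 15.1 kPa.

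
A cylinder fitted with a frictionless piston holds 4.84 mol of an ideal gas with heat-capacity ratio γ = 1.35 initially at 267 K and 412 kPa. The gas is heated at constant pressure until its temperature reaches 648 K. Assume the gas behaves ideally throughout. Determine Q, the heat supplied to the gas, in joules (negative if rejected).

V₁ = nRT₁/P₁ = 4.84×8.314×267/412 = 26.1 L.
Isobaric: P stays 412 kPa; V/T = const ⇒ T₂ = 648 K, V₂ = 63.3 L.
W = PΔV = 412×(63.3−26.1) kPa·L = 15300 J.
ΔU = nCvΔT = 4.84×23.8×(648−267) = 43800 J.
Q = ΔU + W = nCpΔT = 59100 J.

59100 J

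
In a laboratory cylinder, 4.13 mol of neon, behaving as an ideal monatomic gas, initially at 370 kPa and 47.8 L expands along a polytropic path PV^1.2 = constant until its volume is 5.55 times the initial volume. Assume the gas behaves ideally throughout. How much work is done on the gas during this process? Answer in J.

-25700 J

T₁ = P₁V₁/(nR) = 370×47.8/(4.13×8.314) = 515 K.
Polytropic n=1.2: T₂ = T₁(V₁/V₂)^(n−1) = 515×(0.180)^0.20 = 366 K; P₂ = P₁(V₁/V₂)^n = 47.3 kPa.
W = (P₁V₁−P₂V₂)/(n−1) = (370×47.8−47.3×265)/0.20 = 25700 J.
Work done on the gas = −W_by = -25700 J.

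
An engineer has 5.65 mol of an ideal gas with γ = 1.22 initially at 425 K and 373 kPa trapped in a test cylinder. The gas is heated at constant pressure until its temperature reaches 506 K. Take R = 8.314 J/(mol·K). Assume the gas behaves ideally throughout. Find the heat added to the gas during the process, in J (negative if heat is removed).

21100 J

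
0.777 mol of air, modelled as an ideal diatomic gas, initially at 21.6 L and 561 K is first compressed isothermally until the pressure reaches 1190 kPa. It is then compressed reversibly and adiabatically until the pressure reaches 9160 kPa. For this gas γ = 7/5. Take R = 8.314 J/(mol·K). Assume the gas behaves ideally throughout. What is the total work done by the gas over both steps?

-14300 J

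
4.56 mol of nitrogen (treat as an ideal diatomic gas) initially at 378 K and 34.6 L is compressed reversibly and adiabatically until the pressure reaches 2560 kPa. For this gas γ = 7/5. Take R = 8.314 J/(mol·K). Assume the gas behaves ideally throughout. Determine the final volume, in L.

P₁ = nRT₁/V₁ = 4.56×8.314×378/34.6 = 414 kPa.
Adiabatic: T₂/T₁ = (P₂/P₁)^((γ−1)/γ) ⇒ T₂ = 378×(6.18)^0.286 = 636 K; V₂ = 9.42 L.

9.42 L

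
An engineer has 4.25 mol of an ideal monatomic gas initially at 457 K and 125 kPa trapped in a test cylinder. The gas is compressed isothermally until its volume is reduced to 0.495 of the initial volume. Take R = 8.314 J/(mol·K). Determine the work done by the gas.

V₁ = nRT₁/P₁ = 4.25×8.314×457/125 = 129 L.
Isothermal: T stays 457 K; PV = const ⇒ V₂ = 63.9 L, P₂ = 253 kPa.
W = nRT ln(V₂/V₁) = 4.25×8.314×457×ln(0.495) = -11400 J.

-11400 J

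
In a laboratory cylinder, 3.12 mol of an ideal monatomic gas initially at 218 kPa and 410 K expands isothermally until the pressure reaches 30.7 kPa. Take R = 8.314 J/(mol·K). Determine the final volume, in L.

346 L

V₁ = nRT₁/P₁ = 3.12×8.314×410/218 = 48.8 L.
Isothermal: T stays 410 K; PV = const ⇒ V₂ = 346 L, P₂ = 30.7 kPa.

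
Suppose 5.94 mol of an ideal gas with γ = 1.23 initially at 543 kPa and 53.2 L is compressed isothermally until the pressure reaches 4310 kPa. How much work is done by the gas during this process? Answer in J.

T₁ = P₁V₁/(nR) = 543×53.2/(5.94×8.314) = 585 K.
Isothermal: T stays 585 K; PV = const ⇒ V₂ = 6.70 L, P₂ = 4310 kPa.
W = nRT ln(V₂/V₁) = 5.94×8.314×585×ln(0.126) = -59800 J.

-59800 J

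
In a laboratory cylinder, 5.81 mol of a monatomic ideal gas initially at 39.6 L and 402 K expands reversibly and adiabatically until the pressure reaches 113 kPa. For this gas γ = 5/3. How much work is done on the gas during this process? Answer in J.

-12900 J

P₁ = nRT₁/V₁ = 5.81×8.314×402/39.6 = 490 kPa.
Adiabatic: T₂/T₁ = (P₂/P₁)^((γ−1)/γ) ⇒ T₂ = 402×(0.230)^0.400 = 223 K; V₂ = 95.5 L.
ΔU = nCvΔT = 5.81×12.5×(223−402) = -12900 J.
Q = 0 for an adiabatic process, so W = −ΔU = 12900 J.
Work done on the gas = −W_by = -12900 J.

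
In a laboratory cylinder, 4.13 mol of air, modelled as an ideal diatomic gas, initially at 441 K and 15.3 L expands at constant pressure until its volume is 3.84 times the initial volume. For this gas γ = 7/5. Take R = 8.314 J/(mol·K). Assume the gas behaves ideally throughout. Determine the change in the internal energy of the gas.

P₁ = nRT₁/V₁ = 4.13×8.314×441/15.3 = 990 kPa.
Isobaric: P stays 990 kPa; V/T = const ⇒ T₂ = 1690 K, V₂ = 58.8 L.
For an ideal gas ΔU = nCvΔT with Cv = (5/2)R = 20.8 J/(mol·K).
ΔU = 4.13×20.8×(1690−441) = 108000 J.

108000 J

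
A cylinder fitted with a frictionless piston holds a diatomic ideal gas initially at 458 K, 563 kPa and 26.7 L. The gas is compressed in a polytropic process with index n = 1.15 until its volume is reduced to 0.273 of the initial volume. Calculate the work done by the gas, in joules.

n = P₁V₁/(RT₁) = 563×26.7/(8.314×458) = 3.95 mol.
Polytropic n=1.15: T₂ = T₁(V₁/V₂)^(n−1) = 458×(3.66)^0.15 = 556 K; P₂ = P₁(V₁/V₂)^n = 2510 kPa.
W = (P₁V₁−P₂V₂)/(n−1) = (563×26.7−2510×7.29)/0.15 = -21500 J.

-21500 J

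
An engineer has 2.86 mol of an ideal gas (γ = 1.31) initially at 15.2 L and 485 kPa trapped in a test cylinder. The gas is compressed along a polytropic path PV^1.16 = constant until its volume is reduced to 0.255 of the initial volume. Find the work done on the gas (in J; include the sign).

T₁ = P₁V₁/(nR) = 485×15.2/(2.86×8.314) = 310 K.
Polytropic n=1.16: T₂ = T₁(V₁/V₂)^(n−1) = 310×(3.92)^0.16 = 386 K; P₂ = P₁(V₁/V₂)^n = 2370 kPa.
W = (P₁V₁−P₂V₂)/(n−1) = (485×15.2−2370×3.88)/0.16 = -11300 J.
Work done on the gas = −W_by = 11300 J.

11300 J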